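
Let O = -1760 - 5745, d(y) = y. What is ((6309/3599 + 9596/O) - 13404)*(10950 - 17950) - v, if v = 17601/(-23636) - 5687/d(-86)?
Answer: 27112412363843319717/288969079708 ≈ 9.3825e+7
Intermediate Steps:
O = -7505
v = 66452123/1016348 (v = 17601/(-23636) - 5687/(-86) = 17601*(-1/23636) - 5687*(-1/86) = -17601/23636 + 5687/86 = 66452123/1016348 ≈ 65.383)
((6309/3599 + 9596/O) - 13404)*(10950 - 17950) - v = ((6309/3599 + 9596/(-7505)) - 13404)*(10950 - 17950) - 1*66452123/1016348 = ((6309*(1/3599) + 9596*(-1/7505)) - 13404)*(-7000) - 66452123/1016348 = ((6309/3599 - 9596/7505) - 13404)*(-7000) - 66452123/1016348 = (12813041/27010495 - 13404)*(-7000) - 66452123/1016348 = -362035861939/27010495*(-7000) - 66452123/1016348 = 506850206714600/5402099 - 66452123/1016348 = 27112412363843319717/288969079708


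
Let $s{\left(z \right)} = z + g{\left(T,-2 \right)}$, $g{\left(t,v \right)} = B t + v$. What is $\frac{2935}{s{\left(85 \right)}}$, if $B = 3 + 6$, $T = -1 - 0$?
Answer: $\frac{2935}{74} \approx 39.662$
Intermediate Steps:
$T = -1$ ($T = -1 + 0 = -1$)
$B = 9$
$g{\left(t,v \right)} = v + 9 t$ ($g{\left(t,v \right)} = 9 t + v = v + 9 t$)
$s{\left(z \right)} = -11 + z$ ($s{\left(z \right)} = z + \left(-2 + 9 \left(-1\right)\right) = z - 11 = -11 + z$)
$\frac{2935}{s{\left(85 \right)}} = \frac{2935}{-11 + 85} = \frac{2935}{74}$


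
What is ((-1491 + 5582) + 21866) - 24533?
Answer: 1424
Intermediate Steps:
((-1491 + 5582) + 21866) - 24533 = (4091 + 21866) - 24533 = 25957 - 24533 = 1424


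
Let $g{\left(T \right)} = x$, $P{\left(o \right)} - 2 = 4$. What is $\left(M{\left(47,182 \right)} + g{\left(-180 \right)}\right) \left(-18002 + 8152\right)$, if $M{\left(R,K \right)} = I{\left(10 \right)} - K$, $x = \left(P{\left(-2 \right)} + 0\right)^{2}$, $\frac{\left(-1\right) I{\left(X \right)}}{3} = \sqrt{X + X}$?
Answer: $1438100 + 59100 \sqrt{5} \approx 1.5703 \cdot 10^{6}$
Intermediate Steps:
$P{\left(o \right)} = 6$ ($P{\left(o \right)} = 2 + 4 = 6$)
$I{\left(X \right)} = - 3 \sqrt{2} \sqrt{X}$ ($I{\left(X \right)} = - 3 \sqrt{X + X} = - 3 \sqrt{2 X} = - 3 \sqrt{2} \sqrt{X}$)
$x = 36$ ($x = \left(6 + 0\right)^{2} = 6^{2} = 36$)
$g{\left(T \right)} = 36$
$M{\left(R,K \right)} = - K - 6 \sqrt{5}$ ($M{\left(R,K \right)} = - 3 \sqrt{2} \sqrt{10} - K = - 6 \sqrt{5} - K = - K - 6 \sqrt{5}$)
$\left(M{\left(47,182 \right)} + g{\left(-180 \right)}\right) \left(-18002 + 8152\right) = \left(\left(\left(-1\right) 182 - 6 \sqrt{5}\right) + 36\right) \left(-18002 + 8152\right) = \left(\left(-182 - 6 \sqrt{5}\right) + 36\right) \left(-9850\right) = \left(-146 - 6 \sqrt{5}\right) \left(-9850\right) = 1438100 + 59100 \sqrt{5}$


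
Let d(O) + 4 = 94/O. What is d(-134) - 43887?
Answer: -2940744/67 ≈ -43892.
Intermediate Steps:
d(O) = -4 + 94/O
d(-134) - 43887 = (-4 + 94/(-134)) - 43887 = (-4 + 94*(-1/134)) - 43887 = (-4 - 47/67) - 43887 = -315/67 - 43887 = -2940744/67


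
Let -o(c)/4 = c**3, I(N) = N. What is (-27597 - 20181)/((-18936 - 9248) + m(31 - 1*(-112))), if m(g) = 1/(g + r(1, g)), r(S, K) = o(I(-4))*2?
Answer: 31294590/18460519 ≈ 1.6952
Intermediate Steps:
o(c) = -4*c**3
r(S, K) = 512 (r(S, K) = -4*(-4)**3*2 = -4*(-64)*2 = 256*2 = 512)
m(g) = 1/(512 + g) (m(g) = 1/(g + 512) = 1/(512 + g))
(-27597 - 20181)/((-18936 - 9248) + m(31 - 1*(-112))) = (-27597 - 20181)/((-18936 - 9248) + 1/(512 + (31 - 1*(-112)))) = -47778/(-28184 + 1/(512 + (31 + 112))) = -47778/(-28184 + 1/(512 + 143)) = -47778/(-28184 + 1/655) = -47778/(-18460519/655) = -47778*(-655/18460519) = 31294590/18460519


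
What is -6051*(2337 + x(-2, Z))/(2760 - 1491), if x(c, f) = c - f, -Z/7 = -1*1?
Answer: -1565192/141 ≈ -11101.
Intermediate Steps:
Z = 7 (Z = -(-7) = -7*(-1) = 7)
-6051*(2337 + x(-2, Z))/(2760 - 1491) = -6051*(2337 + (-2 - 1*7))/(2760 - 1491) = -6051/(1269/(2337 + (-2 - 7))) = -6051/(1269/(2337 - 9)) = -6051/(1269/2328) = -6051/(1269*(1/2328)) = -6051/423/776 = -6051*776/423 = -1565192/141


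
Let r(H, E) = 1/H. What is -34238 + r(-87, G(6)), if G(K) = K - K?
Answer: -2978707/87 ≈ -34238.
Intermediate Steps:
G(K) = 0
-34238 + r(-87, G(6)) = -34238 + 1/(-87) = -34238 - 1/87 = -2978707/87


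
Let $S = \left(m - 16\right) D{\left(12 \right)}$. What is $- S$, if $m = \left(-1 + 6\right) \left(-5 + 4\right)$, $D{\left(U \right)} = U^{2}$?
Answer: $3024$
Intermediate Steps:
$m = -5$ ($m = 5 \left(-1\right) = -5$)
$S = -3024$ ($S = \left(-5 - 16\right) 12^{2} = \left(-21\right) 144 = -3024$)
$- S = \left(-1\right) \left(-3024\right) = 3024$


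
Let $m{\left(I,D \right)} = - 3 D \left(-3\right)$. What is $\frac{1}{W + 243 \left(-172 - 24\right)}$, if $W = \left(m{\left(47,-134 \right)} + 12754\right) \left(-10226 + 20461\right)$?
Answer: $\frac{1}{118146152} \approx 8.4641 \cdot 10^{-9}$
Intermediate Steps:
$m{\left(I,D \right)} = 9 D$
$W = 118193780$ ($W = \left(9 \left(-134\right) + 12754\right) \left(-10226 + 20461\right) = \left(-1206 + 12754\right) 10235 = 11548 \cdot 10235 = 118193780$)
$\frac{1}{W + 243 \left(-172 - 24\right)} = \frac{1}{118193780 + 243 \left(-172 - 24\right)} = \frac{1}{118193780 + 243 \left(-196\right)} = \frac{1}{118193780 - 47628} = \frac{1}{118146152}$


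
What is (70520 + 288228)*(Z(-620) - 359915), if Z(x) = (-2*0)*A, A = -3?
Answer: -129118786420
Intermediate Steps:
Z(x) = 0 (Z(x) = -2*0*(-3) = 0*(-3) = 0)
(70520 + 288228)*(Z(-620) - 359915) = (70520 + 288228)*(0 - 359915) = 358748*(-359915) = -129118786420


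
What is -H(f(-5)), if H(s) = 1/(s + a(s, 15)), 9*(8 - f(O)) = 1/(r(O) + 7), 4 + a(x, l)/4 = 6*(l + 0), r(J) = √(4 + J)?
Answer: -1425537/501766849 + 9*I/501766849 ≈ -0.002841 + 1.7937e-8*I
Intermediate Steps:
a(x, l) = -16 + 24*l (a(x, l) = -16 + 4*(6*(l + 0)) = -16 + 4*(6*l) = -16 + 24*l)
f(O) = 8 - 1/(9*(7 + √(4 + O))) (f(O) = 8 - 1/(9*(√(4 + O) + 7)) = 8 - 1/(9*(7 + √(4 + O))))
H(s) = 1/(344 + s) (H(s) = 1/(s + (-16 + 24*15)) = 1/(s + (-16 + 360)) = 1/(s + 344) = 1/(344 + s))
-H(f(-5)) = -1/(344 + (503 + 72*√(4 - 5))/(9*(7 + √(4 - 5)))) = -1/(344 + (503 + 72*√(-1))/(9*(7 + √(-1)))) = -1/(344 + (503 + 72*I)/(9*(7 + I))) = -1/(344 + ((7 - I)/50)*(503 + 72*I)/9) = -1/(344 + (7 - I)*(503 + 72*I)/450)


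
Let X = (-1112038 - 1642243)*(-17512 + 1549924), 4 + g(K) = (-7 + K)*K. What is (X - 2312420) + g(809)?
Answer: -4220694919378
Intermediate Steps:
g(K) = -4 + K*(-7 + K) (g(K) = -4 + (-7 + K)*K = -4 + K*(-7 + K))
X = -4220693255772 (X = -2754281*1532412 = -4220693255772)
(X - 2312420) + g(809) = (-4220693255772 - 2312420) + (-4 + 809² - 7*809) = -4220695568192 + (-4 + 654481 - 5663) = -4220695568192 + 648814 = -4220694919378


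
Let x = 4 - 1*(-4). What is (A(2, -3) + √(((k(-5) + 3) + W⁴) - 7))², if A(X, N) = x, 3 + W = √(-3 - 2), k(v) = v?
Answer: (8 + √(-9 + (-3 + I*√5)⁴))² ≈ -46.426 - 326.88*I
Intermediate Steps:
W = -3 + I*√5 (W = -3 + √(-3 - 2) = -3 + √(-5) = -3 + I*√5 ≈ -3.0 + 2.2361*I)
x = 8 (x = 4 + 4 = 8)
A(X, N) = 8
(A(2, -3) + √(((k(-5) + 3) + W⁴) - 7))² = (8 + √(((-5 + 3) + (-3 + I*√5)⁴) - 7))² = (8 + √((-2 + (-3 + I*√5)⁴) - 7))² = (8 + √(-9 + (-3 + I*√5)⁴))²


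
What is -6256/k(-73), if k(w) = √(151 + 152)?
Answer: -6256*√303/303 ≈ -359.40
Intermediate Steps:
k(w) = √303
-6256/k(-73) = -6256*√303/303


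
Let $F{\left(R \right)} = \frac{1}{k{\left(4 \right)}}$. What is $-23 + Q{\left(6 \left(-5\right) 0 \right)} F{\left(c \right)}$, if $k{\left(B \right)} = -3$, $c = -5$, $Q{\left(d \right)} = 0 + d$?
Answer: $-23$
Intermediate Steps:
$Q{\left(d \right)} = d$
$F{\left(R \right)} = - \frac{1}{3}$ ($F{\left(R \right)} = \frac{1}{-3} = - \frac{1}{3}$)
$-23 + Q{\left(6 \left(-5\right) 0 \right)} F{\left(c \right)} = -23 + 6 \left(-5\right) 0 \left(- \frac{1}{3}\right) = -23 + \left(-30\right) 0 \left(- \frac{1}{3}\right) = -23 + 0 \left(- \frac{1}{3}\right) = -23 + 0 = -23$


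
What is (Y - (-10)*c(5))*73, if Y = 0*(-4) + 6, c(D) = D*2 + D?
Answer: 11388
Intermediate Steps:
c(D) = 3*D (c(D) = 2*D + D = 3*D)
Y = 6 (Y = 0 + 6 = 6)
(Y - (-10)*c(5))*73 = (6 - (-10)*3*5)*73 = (6 - (-10)*15)*73 = (6 - 10*(-15))*73 = (6 + 150)*73 = 156*73 = 11388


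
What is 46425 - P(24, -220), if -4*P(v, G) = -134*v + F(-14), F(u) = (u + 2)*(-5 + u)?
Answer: 45678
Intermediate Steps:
F(u) = (-5 + u)*(2 + u) (F(u) = (2 + u)*(-5 + u) = (-5 + u)*(2 + u))
P(v, G) = -57 + 67*v/2 (P(v, G) = -(-134*v + (-10 + (-14)**2 - 3*(-14)))/4 = -(-134*v + (-10 + 196 + 42))/4 = -(-134*v + 228)/4 = -(228 - 134*v)/4 = -57 + 67*v/2)
46425 - P(24, -220) = 46425 - (-57 + (67/2)*24) = 46425 - (-57 + 804) = 46425 - 1*747 = 46425 - 747 = 45678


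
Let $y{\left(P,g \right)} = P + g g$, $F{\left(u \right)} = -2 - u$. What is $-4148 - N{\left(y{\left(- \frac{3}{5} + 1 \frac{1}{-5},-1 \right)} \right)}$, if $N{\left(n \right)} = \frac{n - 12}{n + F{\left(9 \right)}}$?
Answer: $- \frac{224051}{54} \approx -4149.1$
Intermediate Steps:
$y{\left(P,g \right)} = P + g^{2}$
$N{\left(n \right)} = \frac{-12 + n}{-11 + n}$ ($N{\left(n \right)} = \frac{n - 12}{n - 11} = \frac{-12 + n}{n - 11} = \frac{-12 + n}{-11 + n}$)
$-4148 - N{\left(y{\left(- \frac{3}{5} + 1 \frac{1}{-5},-1 \right)} \right)} = -4148 - \frac{-12 + \left(\left(- \frac{3}{5} + 1 \frac{1}{-5}\right) + \left(-1\right)^{2}\right)}{-11 + \left(\left(- \frac{3}{5} + 1 \frac{1}{-5}\right) + \left(-1\right)^{2}\right)} = -4148 - \frac{-12 + \left(\left(\left(-3\right) \frac{1}{5} + 1 \left(- \frac{1}{5}\right)\right) + 1\right)}{-11 + \left(\left(\left(-3\right) \frac{1}{5} + 1 \left(- \frac{1}{5}\right)\right) + 1\right)} = -4148 - \frac{-12 + \left(\left(- \frac{3}{5} - \frac{1}{5}\right) + 1\right)}{-11 + \left(\left(- \frac{3}{5} - \frac{1}{5}\right) + 1\right)} = -4148 - \frac{-12 + \left(- \frac{4}{5} + 1\right)}{-11 + \left(- \frac{4}{5} + 1\right)} = -4148 - \frac{-12 + \frac{1}{5}}{-11 + \frac{1}{5}} = -4148 - \frac{1}{- \frac{54}{5}} \left(- \frac{59}{5}\right) = -4148 - \left(- \frac{5}{54}\right) \left(- \frac{59}{5}\right) = -4148 - \frac{59}{54} = - \frac{224051}{54}$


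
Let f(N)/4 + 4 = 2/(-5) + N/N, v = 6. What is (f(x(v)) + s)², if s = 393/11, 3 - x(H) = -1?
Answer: 1481089/3025 ≈ 489.62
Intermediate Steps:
x(H) = 4 (x(H) = 3 - 1*(-1) = 3 + 1 = 4)
f(N) = -68/5 (f(N) = -16 + 4*(2/(-5) + N/N) = -16 + 4*(2*(-⅕) + 1) = -16 + 4*(-⅖ + 1) = -16 + 4*(⅗) = -16 + 12/5 = -68/5)
s = 393/11 (s = 393*(1/11) = 393/11 ≈ 35.727)
(f(x(v)) + s)² = (-68/5 + 393/11)² = (1217/55)² = 1481089/3025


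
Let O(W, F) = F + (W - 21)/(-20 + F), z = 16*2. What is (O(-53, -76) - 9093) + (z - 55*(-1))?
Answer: -435899/48 ≈ -9081.2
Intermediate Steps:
z = 32
O(W, F) = F + (-21 + W)/(-20 + F)
(O(-53, -76) - 9093) + (z - 55*(-1)) = ((-21 - 53 + (-76)**2 - 20*(-76))/(-20 - 76) - 9093) + (32 - 55*(-1)) = ((-21 - 53 + 5776 + 1520)/(-96) - 9093) + (32 + 55) = (-1/96*7222 - 9093) + 87 = (-3611/48 - 9093) + 87 = -440075/48 + 87 = -435899/48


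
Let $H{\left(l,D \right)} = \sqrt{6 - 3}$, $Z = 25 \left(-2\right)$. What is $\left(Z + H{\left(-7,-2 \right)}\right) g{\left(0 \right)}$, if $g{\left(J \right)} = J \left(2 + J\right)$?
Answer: $0$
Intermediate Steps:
$Z = -50$
$H{\left(l,D \right)} = \sqrt{3}$
$\left(Z + H{\left(-7,-2 \right)}\right) g{\left(0 \right)} = \left(-50 + \sqrt{3}\right) 0 \left(2 + 0\right) = \left(-50 + \sqrt{3}\right) 0 \cdot 2 = \left(-50 + \sqrt{3}\right) 0 = 0$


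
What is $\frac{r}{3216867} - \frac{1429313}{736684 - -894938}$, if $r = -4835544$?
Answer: $- \frac{4162563264913}{1749570322758} \approx -2.3792$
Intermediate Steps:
$\frac{r}{3216867} - \frac{1429313}{736684 - -894938} = - \frac{4835544}{3216867} - \frac{1429313}{736684 - -894938} = \left(-4835544\right) \frac{1}{3216867} - \frac{1429313}{736684 + 894938} = - \frac{1611848}{1072289} - \frac{1429313}{1631622} = - \frac{4162563264913}{1749570322758}$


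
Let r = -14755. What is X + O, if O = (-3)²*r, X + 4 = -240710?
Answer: -373509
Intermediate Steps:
X = -240714 (X = -4 - 240710 = -240714)
O = -132795 (O = (-3)²*(-14755) = 9*(-14755) = -132795)
X + O = -240714 - 132795 = -373509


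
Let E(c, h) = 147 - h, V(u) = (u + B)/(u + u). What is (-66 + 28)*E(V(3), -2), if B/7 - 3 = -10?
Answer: -5662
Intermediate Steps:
B = -49 (B = 21 + 7*(-10) = 21 - 70 = -49)
V(u) = (-49 + u)/(2*u) (V(u) = (u - 49)/(u + u) = (-49 + u)/((2*u)) = (-49 + u)*(1/(2*u)) = (-49 + u)/(2*u))
(-66 + 28)*E(V(3), -2) = (-66 + 28)*(147 - 1*(-2)) = -38*(147 + 2) = -38*149 = -5662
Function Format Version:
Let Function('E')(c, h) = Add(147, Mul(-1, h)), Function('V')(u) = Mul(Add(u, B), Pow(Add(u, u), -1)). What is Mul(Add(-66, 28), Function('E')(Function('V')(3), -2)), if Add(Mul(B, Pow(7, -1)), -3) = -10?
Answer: -5662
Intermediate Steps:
B = -49 (B = Add(21, Mul(7, -10)) = Add(21, -70) = -49)
Function('V')(u) = Mul(Rational(1, 2), Pow(u, -1), Add(-49, u)) (Function('V')(u) = Mul(Add(u, -49), Pow(Add(u, u), -1)) = Mul(Add(-49, u), Pow(Mul(2, u), -1)) = Mul(Add(-49, u), Mul(Rational(1, 2), Pow(u, -1))) = Mul(Rational(1, 2), Pow(u, -1), Add(-49, u)))
Mul(Add(-66, 28), Function('E')(Function('V')(3), -2)) = Mul(Add(-66, 28), Add(147, Mul(-1, -2))) = Mul(-38, Add(147, 2)) = Mul(-38, 149) = -5662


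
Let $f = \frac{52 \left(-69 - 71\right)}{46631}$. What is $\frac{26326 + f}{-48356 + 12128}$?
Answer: $- \frac{15738467}{21658306} \approx -0.72667$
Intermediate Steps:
$f = - \frac{560}{3587}$ ($f = 52 \left(-140\right) \frac{1}{46631} = \left(-7280\right) \frac{1}{46631} = - \frac{560}{3587} \approx -0.15612$)
$\frac{26326 + f}{-48356 + 12128} = \frac{26326 - \frac{560}{3587}}{-48356 + 12128} = \frac{94430802}{3587 \left(-36228\right)} = \frac{94430802}{3587} \left(- \frac{1}{36228}\right) = - \frac{15738467}{21658306}$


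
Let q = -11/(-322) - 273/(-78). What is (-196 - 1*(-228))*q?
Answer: 18208/161 ≈ 113.09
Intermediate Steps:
q = 569/161 (q = -11*(-1/322) - 273*(-1/78) = 11/322 + 7/2 = 569/161 ≈ 3.5342)
(-196 - 1*(-228))*q = (-196 - 1*(-228))*(569/161) = (-196 + 228)*(569/161) = 32*(569/161) = 18208/161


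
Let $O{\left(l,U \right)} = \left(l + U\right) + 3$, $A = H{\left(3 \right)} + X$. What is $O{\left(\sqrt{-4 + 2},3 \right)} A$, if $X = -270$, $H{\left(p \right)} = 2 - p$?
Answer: $-1626 - 271 i \sqrt{2} \approx -1626.0 - 383.25 i$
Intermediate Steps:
$A = -271$ ($A = \left(2 - 3\right) - 270 = -1 - 270 = -271$)
$O{\left(l,U \right)} = 3 + U + l$ ($O{\left(l,U \right)} = \left(U + l\right) + 3 = 3 + U + l$)
$O{\left(\sqrt{-4 + 2},3 \right)} A = \left(3 + 3 + \sqrt{-4 + 2}\right) \left(-271\right) = \left(3 + 3 + \sqrt{-2}\right) \left(-271\right) = \left(3 + 3 + i \sqrt{2}\right) \left(-271\right) = \left(6 + i \sqrt{2}\right) \left(-271\right) = -1626 - 271 i \sqrt{2}$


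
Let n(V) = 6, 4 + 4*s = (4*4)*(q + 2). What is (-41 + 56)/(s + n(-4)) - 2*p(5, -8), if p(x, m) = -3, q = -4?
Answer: 1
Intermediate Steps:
s = -9 (s = -1 + ((4*4)*(-4 + 2))/4 = -1 + (16*(-2))/4 = -1 + (1/4)*(-32) = -1 - 8 = -9)
(-41 + 56)/(s + n(-4)) - 2*p(5, -8) = (-41 + 56)/(-9 + 6) - 2*(-3) = 15/(-3) + 6 = 15*(-1/3) + 6 = -5 + 6 = 1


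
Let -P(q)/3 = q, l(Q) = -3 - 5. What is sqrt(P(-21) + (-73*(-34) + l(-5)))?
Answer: sqrt(2537) ≈ 50.369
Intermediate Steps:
l(Q) = -8
P(q) = -3*q
sqrt(P(-21) + (-73*(-34) + l(-5))) = sqrt(-3*(-21) + (-73*(-34) - 8)) = sqrt(63 + (2482 - 8)) = sqrt(63 + 2474) = sqrt(2537)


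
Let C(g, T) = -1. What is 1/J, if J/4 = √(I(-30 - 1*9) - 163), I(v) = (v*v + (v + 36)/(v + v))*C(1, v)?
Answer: -I*√126490/58380 ≈ -0.0060921*I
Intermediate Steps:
I(v) = -v² - (36 + v)/(2*v) (I(v) = (v*v + (v + 36)/(v + v))*(-1) = (v² + (36 + v)/((2*v)))*(-1) = (v² + (36 + v)*(1/(2*v)))*(-1) = (v² + (36 + v)/(2*v))*(-1) = -v² - (36 + v)/(2*v))
J = 6*I*√126490/13 (J = 4*√((-18 - (-30 - 1*9)³ - (-30 - 1*9)/2)/(-30 - 1*9) - 163) = 4*√((-18 - (-30 - 9)³ - (-30 - 9)/2)/(-30 - 9) - 163) = 4*√((-18 - 1*(-39)³ - ½*(-39))/(-39) - 163) = 4*√(-(-18 - 1*(-59319) + 39/2)/39 - 163) = 4*√(-(-18 + 59319 + 39/2)/39 - 163) = 4*√(-1/39*118641/2 - 163) = 4*√(-39547/26 - 163) = 4*√(-43785/26) = 4*(3*I*√126490/26) = 6*I*√126490/13 ≈ 164.15*I)
1/J = 1/(6*I*√126490/13) = -I*√126490/58380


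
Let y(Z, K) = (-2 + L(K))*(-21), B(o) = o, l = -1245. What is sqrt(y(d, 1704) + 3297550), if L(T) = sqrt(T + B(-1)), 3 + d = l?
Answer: sqrt(3297592 - 21*sqrt(1703)) ≈ 1815.7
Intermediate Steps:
d = -1248 (d = -3 - 1245 = -1248)
L(T) = sqrt(-1 + T) (L(T) = sqrt(T - 1) = sqrt(-1 + T))
y(Z, K) = 42 - 21*sqrt(-1 + K) (y(Z, K) = (-2 + sqrt(-1 + K))*(-21) = 42 - 21*sqrt(-1 + K))
sqrt(y(d, 1704) + 3297550) = sqrt((42 - 21*sqrt(-1 + 1704)) + 3297550) = sqrt((42 - 21*sqrt(1703)) + 3297550) = sqrt(3297592 - 21*sqrt(1703))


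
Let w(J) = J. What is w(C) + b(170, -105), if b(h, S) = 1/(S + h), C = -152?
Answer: -9879/65 ≈ -151.98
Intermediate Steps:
w(C) + b(170, -105) = -152 + 1/(-105 + 170) = -152 + 1/65 = -9879/65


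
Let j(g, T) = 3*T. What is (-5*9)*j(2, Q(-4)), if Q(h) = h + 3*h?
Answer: 2160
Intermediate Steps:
Q(h) = 4*h
(-5*9)*j(2, Q(-4)) = (-5*9)*(3*(4*(-4))) = -135*(-16) = -45*(-48) = 2160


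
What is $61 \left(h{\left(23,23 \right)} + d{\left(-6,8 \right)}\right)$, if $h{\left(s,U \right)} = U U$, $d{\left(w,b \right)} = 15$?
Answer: $33184$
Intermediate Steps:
$h{\left(s,U \right)} = U^{2}$
$61 \left(h{\left(23,23 \right)} + d{\left(-6,8 \right)}\right) = 61 \left(23^{2} + 15\right) = 61 \left(529 + 15\right) = 61 \cdot 544 = 33184$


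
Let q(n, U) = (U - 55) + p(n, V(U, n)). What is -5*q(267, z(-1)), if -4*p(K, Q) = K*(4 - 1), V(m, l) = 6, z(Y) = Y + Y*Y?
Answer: 5105/4 ≈ 1276.3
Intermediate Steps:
z(Y) = Y + Y**2
p(K, Q) = -3*K/4 (p(K, Q) = -K*(4 - 1)/4 = -K*3/4 = -3*K/4)
q(n, U) = -55 + U - 3*n/4 (q(n, U) = (U - 55) - 3*n/4 = (-55 + U) - 3*n/4 = -55 + U - 3*n/4)
-5*q(267, z(-1)) = -5*(-55 - (1 - 1) - 3/4*267) = -5*(-55 - 1*0 - 801/4) = -5*(-55 + 0 - 801/4) = -5*(-1021/4) = 5105/4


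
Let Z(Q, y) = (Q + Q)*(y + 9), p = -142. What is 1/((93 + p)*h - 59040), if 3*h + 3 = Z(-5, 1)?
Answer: -3/172073 ≈ -1.7434e-5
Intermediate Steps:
Z(Q, y) = 2*Q*(9 + y) (Z(Q, y) = (2*Q)*(9 + y) = 2*Q*(9 + y))
h = -103/3 (h = -1 + (2*(-5)*(9 + 1))/3 = -1 + (2*(-5)*10)/3 = -1 + (⅓)*(-100) = -1 - 100/3 = -103/3 ≈ -34.333)
1/((93 + p)*h - 59040) = 1/((93 - 142)*(-103/3) - 59040) = 1/(-49*(-103/3) - 59040) = 1/(5047/3 - 59040) = 1/(-172073/3) = -3/172073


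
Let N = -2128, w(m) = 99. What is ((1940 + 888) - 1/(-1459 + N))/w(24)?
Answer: 10144037/355113 ≈ 28.566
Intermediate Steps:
((1940 + 888) - 1/(-1459 + N))/w(24) = ((1940 + 888) - 1/(-1459 - 2128))/99 = (2828 - 1/(-3587))*(1/99) = (2828 - 1*(-1/3587))*(1/99) = (2828 + 1/3587)*(1/99) = (10144037/3587)*(1/99) = 10144037/355113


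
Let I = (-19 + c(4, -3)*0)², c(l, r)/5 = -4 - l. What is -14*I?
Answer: -5054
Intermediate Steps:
c(l, r) = -20 - 5*l (c(l, r) = 5*(-4 - l) = -20 - 5*l)
I = 361 (I = (-19 + (-20 - 5*4)*0)² = (-19 + (-20 - 20)*0)² = (-19 - 40*0)² = (-19 + 0)² = (-19)² = 361)
-14*I = -14*361 = -5054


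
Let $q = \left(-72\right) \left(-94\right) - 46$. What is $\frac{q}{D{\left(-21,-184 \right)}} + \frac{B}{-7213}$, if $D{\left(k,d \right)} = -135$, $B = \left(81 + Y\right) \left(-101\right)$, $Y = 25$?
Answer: $- \frac{47040476}{973755} \approx -48.308$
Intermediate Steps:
$B = -10706$ ($B = \left(81 + 25\right) \left(-101\right) = 106 \left(-101\right) = -10706$)
$q = 6722$ ($q = 6768 - 46 = 6722$)
$\frac{q}{D{\left(-21,-184 \right)}} + \frac{B}{-7213} = \frac{6722}{-135} - \frac{10706}{-7213} = 6722 \left(- \frac{1}{135}\right) - - \frac{10706}{7213} = - \frac{6722}{135} + \frac{10706}{7213} = - \frac{47040476}{973755}$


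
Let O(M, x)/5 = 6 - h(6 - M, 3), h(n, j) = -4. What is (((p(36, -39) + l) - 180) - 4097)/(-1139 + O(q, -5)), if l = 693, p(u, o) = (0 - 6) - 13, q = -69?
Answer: 1201/363 ≈ 3.3085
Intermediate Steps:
p(u, o) = -19 (p(u, o) = -6 - 13 = -19)
O(M, x) = 50 (O(M, x) = 5*(6 - 1*(-4)) = 5*(6 + 4) = 5*10 = 50)
(((p(36, -39) + l) - 180) - 4097)/(-1139 + O(q, -5)) = (((-19 + 693) - 180) - 4097)/(-1139 + 50) = ((674 - 180) - 4097)/(-1089) = (494 - 4097)*(-1/1089) = -3603*(-1/1089) = 1201/363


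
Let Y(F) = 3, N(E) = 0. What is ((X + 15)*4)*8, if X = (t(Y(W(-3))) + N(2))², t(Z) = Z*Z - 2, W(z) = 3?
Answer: 2048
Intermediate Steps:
t(Z) = -2 + Z² (t(Z) = Z² - 2 = -2 + Z²)
X = 49 (X = ((-2 + 3²) + 0)² = ((-2 + 9) + 0)² = (7 + 0)² = 7² = 49)
((X + 15)*4)*8 = ((49 + 15)*4)*8 = (64*4)*8 = 256*8 = 2048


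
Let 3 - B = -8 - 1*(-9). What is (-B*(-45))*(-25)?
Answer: -2250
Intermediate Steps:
B = 2 (B = 3 - (-8 - 1*(-9)) = 3 - (-8 + 9) = 3 - 1*1 = 3 - 1 = 2)
(-B*(-45))*(-25) = (-1*2*(-45))*(-25) = -2*(-45)*(-25) = 90*(-25) = -2250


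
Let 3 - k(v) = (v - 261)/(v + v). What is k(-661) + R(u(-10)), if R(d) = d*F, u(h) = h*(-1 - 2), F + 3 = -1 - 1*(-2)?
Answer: -38138/661 ≈ -57.697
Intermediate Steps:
F = -2 (F = -3 + (-1 - 1*(-2)) = -3 + (-1 + 2) = -3 + 1 = -2)
u(h) = -3*h (u(h) = h*(-3) = -3*h)
R(d) = -2*d (R(d) = d*(-2) = -2*d)
k(v) = 3 - (-261 + v)/(2*v) (k(v) = 3 - (v - 261)/(v + v) = 3 - (-261 + v)/(2*v))
k(-661) + R(u(-10)) = (1/2)*(261 + 5*(-661))/(-661) - (-6)*(-10) = (1/2)*(-1/661)*(261 - 3305) - 2*30 = (1/2)*(-1/661)*(-3044) - 60 = 1522/661 - 60 = -38138/661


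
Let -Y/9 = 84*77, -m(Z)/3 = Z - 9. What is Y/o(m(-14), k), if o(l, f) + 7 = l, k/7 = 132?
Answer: -29106/31 ≈ -938.90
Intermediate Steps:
k = 924 (k = 7*132 = 924)
m(Z) = 27 - 3*Z (m(Z) = -3*(Z - 9) = -3*(-9 + Z) = 27 - 3*Z)
o(l, f) = -7 + l
Y = -58212 (Y = -756*77 = -9*6468 = -58212)
Y/o(m(-14), k) = -58212/(-7 + (27 - 3*(-14))) = -58212/(-7 + (27 + 42)) = -58212/(-7 + 69) = -58212/62 = -58212*1/62 = -29106/31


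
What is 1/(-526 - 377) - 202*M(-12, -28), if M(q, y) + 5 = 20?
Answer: -2736091/903 ≈ -3030.0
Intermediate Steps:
M(q, y) = 15 (M(q, y) = -5 + 20 = 15)
1/(-526 - 377) - 202*M(-12, -28) = 1/(-526 - 377) - 202*15 = 1/(-903) - 3030 = -1/903 - 3030 = -2736091/903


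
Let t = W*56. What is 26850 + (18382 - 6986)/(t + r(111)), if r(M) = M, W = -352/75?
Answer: 304886250/11387 ≈ 26775.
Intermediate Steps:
W = -352/75 (W = -352*1/75 = -352/75 ≈ -4.6933)
t = -19712/75 (t = -352/75*56 = -19712/75 ≈ -262.83)
26850 + (18382 - 6986)/(t + r(111)) = 26850 + (18382 - 6986)/(-19712/75 + 111) = 26850 + 11396/(-11387/75) = 26850 + 11396*(-75/11387) = 26850 - 854700/11387 = 304886250/11387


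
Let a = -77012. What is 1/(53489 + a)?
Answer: -1/23523 ≈ -4.2512e-5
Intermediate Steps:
1/(53489 + a) = 1/(53489 - 77012) = 1/(-23523) = -1/23523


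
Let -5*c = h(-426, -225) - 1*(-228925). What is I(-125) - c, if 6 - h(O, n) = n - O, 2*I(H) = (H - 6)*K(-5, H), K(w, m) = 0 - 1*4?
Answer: 46008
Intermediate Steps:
K(w, m) = -4 (K(w, m) = 0 - 4 = -4)
I(H) = 12 - 2*H (I(H) = ((H - 6)*(-4))/2 = ((-6 + H)*(-4))/2 = (24 - 4*H)/2 = 12 - 2*H)
h(O, n) = 6 + O - n (h(O, n) = 6 - (n - O) = 6 + (O - n) = 6 + O - n)
c = -45746 (c = -((6 - 426 - 1*(-225)) - 1*(-228925))/5 = -((6 - 426 + 225) + 228925)/5 = -(-195 + 228925)/5 = -1/5*228730 = -45746)
I(-125) - c = (12 - 2*(-125)) - 1*(-45746) = (12 + 250) + 45746 = 262 + 45746 = 46008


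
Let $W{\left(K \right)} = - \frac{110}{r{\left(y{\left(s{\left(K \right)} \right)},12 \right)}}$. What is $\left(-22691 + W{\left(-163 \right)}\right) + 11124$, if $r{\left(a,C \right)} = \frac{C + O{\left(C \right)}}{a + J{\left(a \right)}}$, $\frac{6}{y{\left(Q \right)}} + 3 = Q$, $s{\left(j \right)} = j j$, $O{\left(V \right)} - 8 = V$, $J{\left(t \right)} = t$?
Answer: $- \frac{1229155853}{106264} \approx -11567.0$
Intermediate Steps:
$O{\left(V \right)} = 8 + V$
$s{\left(j \right)} = j^{2}$
$y{\left(Q \right)} = \frac{6}{-3 + Q}$
$r{\left(a,C \right)} = \frac{8 + 2 C}{2 a}$ ($r{\left(a,C \right)} = \frac{C + \left(8 + C\right)}{a + a} = \frac{8 + 2 C}{2 a}$)
$W{\left(K \right)} = - \frac{110}{-8 + \frac{8 K^{2}}{3}}$ ($W{\left(K \right)} = - \frac{110}{\frac{1}{6 \frac{1}{-3 + K^{2}}} \left(4 + 12\right)} = - \frac{110}{\left(- \frac{1}{2} + \frac{K^{2}}{6}\right) 16} = - \frac{110}{-8 + \frac{8 K^{2}}{3}}$)
$\left(-22691 + W{\left(-163 \right)}\right) + 11124 = \left(-22691 - \frac{165}{-12 + 4 \left(-163\right)^{2}}\right) + 11124 = \left(-22691 - \frac{165}{-12 + 4 \cdot 26569}\right) + 11124 = \left(-22691 - \frac{165}{-12 + 106276}\right) + 11124 = \left(-22691 - \frac{165}{106264}\right) + 11124 = - \frac{2411236589}{106264} + 11124 = - \frac{1229155853}{106264}$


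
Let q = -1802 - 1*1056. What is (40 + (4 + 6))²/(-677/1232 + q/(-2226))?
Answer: 489720000/143861 ≈ 3404.1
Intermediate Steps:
q = -2858 (q = -1802 - 1056 = -2858)
(40 + (4 + 6))²/(-677/1232 + q/(-2226)) = (40 + (4 + 6))²/(-677/1232 - 2858/(-2226)) = (40 + 10)²/(-677*1/1232 - 2858*(-1/2226)) = 50²/(-677/1232 + 1429/1113) = 2500/(143861/195888) = 2500*(195888/143861) = 489720000/143861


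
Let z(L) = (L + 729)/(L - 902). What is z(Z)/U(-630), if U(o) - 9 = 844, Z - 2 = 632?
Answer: -1363/228604 ≈ -0.0059623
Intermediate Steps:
Z = 634 (Z = 2 + 632 = 634)
z(L) = (729 + L)/(-902 + L)
U(o) = 853 (U(o) = 9 + 844 = 853)
z(Z)/U(-630) = ((729 + 634)/(-902 + 634))/853 = (1363/(-268))*(1/853) = -1/268*1363*(1/853) = -1363/268*1/853 = -1363/228604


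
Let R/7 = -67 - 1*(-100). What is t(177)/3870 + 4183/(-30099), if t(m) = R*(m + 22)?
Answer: 151936969/12942570 ≈ 11.739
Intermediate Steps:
R = 231 (R = 7*(-67 - 1*(-100)) = 7*(-67 + 100) = 7*33 = 231)
t(m) = 5082 + 231*m (t(m) = 231*(m + 22) = 231*(22 + m) = 5082 + 231*m)
t(177)/3870 + 4183/(-30099) = (5082 + 231*177)/3870 + 4183/(-30099) = (5082 + 40887)*(1/3870) + 4183*(-1/30099) = 45969*(1/3870) - 4183/30099 = 15323/1290 - 4183/30099 = 151936969/12942570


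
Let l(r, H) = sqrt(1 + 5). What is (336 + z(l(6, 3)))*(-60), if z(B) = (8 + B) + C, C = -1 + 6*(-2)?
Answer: -19860 - 60*sqrt(6) ≈ -20007.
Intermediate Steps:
l(r, H) = sqrt(6)
C = -13 (C = -1 - 12 = -13)
z(B) = -5 + B (z(B) = (8 + B) - 13 = -5 + B)
(336 + z(l(6, 3)))*(-60) = (336 + (-5 + sqrt(6)))*(-60) = (331 + sqrt(6))*(-60) = -19860 - 60*sqrt(6)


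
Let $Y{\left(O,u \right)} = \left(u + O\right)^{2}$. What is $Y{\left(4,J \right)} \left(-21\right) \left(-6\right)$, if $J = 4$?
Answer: $8064$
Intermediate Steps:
$Y{\left(O,u \right)} = \left(O + u\right)^{2}$
$Y{\left(4,J \right)} \left(-21\right) \left(-6\right) = \left(4 + 4\right)^{2} \left(-21\right) \left(-6\right) = 8^{2} \left(-21\right) \left(-6\right) = 64 \left(-21\right) \left(-6\right) = \left(-1344\right) \left(-6\right) = 8064$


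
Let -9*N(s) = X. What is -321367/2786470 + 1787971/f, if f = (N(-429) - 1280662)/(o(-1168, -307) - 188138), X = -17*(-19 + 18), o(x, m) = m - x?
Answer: 1679467482111752117/6423356711650 ≈ 2.6146e+5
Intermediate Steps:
X = 17 (X = -17*(-1) = 17)
N(s) = -17/9 (N(s) = -1/9*17 = -17/9)
f = 11525975/1685493 (f = (-17/9 - 1280662)/((-307 - 1*(-1168)) - 188138) = -11525975/(9*((-307 + 1168) - 188138)) = -11525975/(9*(861 - 188138)) = -11525975/9/(-187277) = -11525975/9*(-1/187277) = 11525975/1685493 ≈ 6.8383)
-321367/2786470 + 1787971/f = -321367/2786470 + 1787971/(11525975/1685493) = -321367*1/2786470 + 1787971*(1685493/11525975) = -321367/2786470 + 3013612604703/11525975 = 1679467482111752117/6423356711650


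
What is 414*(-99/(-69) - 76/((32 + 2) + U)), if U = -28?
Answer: -4650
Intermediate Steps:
414*(-99/(-69) - 76/((32 + 2) + U)) = 414*(-99/(-69) - 76/((32 + 2) - 28)) = 414*(-99*(-1/69) - 76/(34 - 28)) = 414*(33/23 - 76/6) = 414*(33/23 - 76*⅙) = 414*(33/23 - 38/3) = 414*(-775/69) = -4650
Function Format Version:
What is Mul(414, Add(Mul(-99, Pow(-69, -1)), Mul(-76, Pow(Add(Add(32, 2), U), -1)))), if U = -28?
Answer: -4650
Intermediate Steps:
Mul(414, Add(Mul(-99, Pow(-69, -1)), Mul(-76, Pow(Add(Add(32, 2), U), -1)))) = Mul(414, Add(Mul(-99, Pow(-69, -1)), Mul(-76, Pow(Add(Add(32, 2), -28), -1)))) = Mul(414, Add(Mul(-99, Rational(-1, 69)), Mul(-76, Pow(Add(34, -28), -1)))) = Mul(414, Add(Rational(33, 23), Mul(-76, Pow(6, -1)))) = Mul(414, Add(Rational(33, 23), Mul(-76, Rational(1, 6)))) = Mul(414, Add(Rational(33, 23), Rational(-38, 3))) = Mul(414, Rational(-775, 69)) = -4650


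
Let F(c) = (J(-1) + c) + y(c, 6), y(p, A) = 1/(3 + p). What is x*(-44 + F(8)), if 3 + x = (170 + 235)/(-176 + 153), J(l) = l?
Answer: 192444/253 ≈ 760.65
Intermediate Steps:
x = -474/23 (x = -3 + (170 + 235)/(-176 + 153) = -3 + 405/(-23) = -3 + 405*(-1/23) = -3 - 405/23 = -474/23 ≈ -20.609)
F(c) = -1 + c + 1/(3 + c) (F(c) = (-1 + c) + 1/(3 + c) = -1 + c + 1/(3 + c))
x*(-44 + F(8)) = -474*(-44 + (1 + (-1 + 8)*(3 + 8))/(3 + 8))/23 = -474*(-44 + (1 + 7*11)/11)/23 = -474*(-44 + (1 + 77)/11)/23 = -474*(-44 + (1/11)*78)/23 = -474*(-44 + 78/11)/23 = -474/23*(-406/11) = 192444/253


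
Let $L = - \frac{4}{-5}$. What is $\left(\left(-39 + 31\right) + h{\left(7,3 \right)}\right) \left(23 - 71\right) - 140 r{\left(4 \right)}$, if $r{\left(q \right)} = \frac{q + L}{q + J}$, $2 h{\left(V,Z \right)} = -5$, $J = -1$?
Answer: $280$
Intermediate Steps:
$h{\left(V,Z \right)} = - \frac{5}{2}$ ($h{\left(V,Z \right)} = \frac{1}{2} \left(-5\right) = - \frac{5}{2}$)
$L = \frac{4}{5}$ ($L = \left(-4\right) \left(- \frac{1}{5}\right) = \frac{4}{5} \approx 0.8$)
$r{\left(q \right)} = \frac{\frac{4}{5} + q}{-1 + q}$ ($r{\left(q \right)} = \frac{q + \frac{4}{5}}{q - 1} = \frac{\frac{4}{5} + q}{-1 + q}$)
$\left(\left(-39 + 31\right) + h{\left(7,3 \right)}\right) \left(23 - 71\right) - 140 r{\left(4 \right)} = \left(\left(-39 + 31\right) - \frac{5}{2}\right) \left(23 - 71\right) - 140 \frac{\frac{4}{5} + 4}{-1 + 4} = \left(-8 - \frac{5}{2}\right) \left(-48\right) - 140 \cdot \frac{1}{3} \cdot \frac{24}{5} = \left(- \frac{21}{2}\right) \left(-48\right) - 140 \cdot \frac{1}{3} \cdot \frac{24}{5} = 504 - 224 = 280$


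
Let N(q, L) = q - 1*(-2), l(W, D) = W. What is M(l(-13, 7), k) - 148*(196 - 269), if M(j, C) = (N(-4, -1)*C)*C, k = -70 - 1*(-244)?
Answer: -49748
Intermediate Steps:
N(q, L) = 2 + q (N(q, L) = q + 2 = 2 + q)
k = 174 (k = -70 + 244 = 174)
M(j, C) = -2*C**2 (M(j, C) = ((2 - 4)*C)*C = (-2*C)*C = -2*C**2)
M(l(-13, 7), k) - 148*(196 - 269) = -2*174**2 - 148*(196 - 269) = -2*30276 - 148*(-73) = -60552 - 1*(-10804) = -60552 + 10804 = -49748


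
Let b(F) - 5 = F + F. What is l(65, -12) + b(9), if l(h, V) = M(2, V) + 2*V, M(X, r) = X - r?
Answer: 13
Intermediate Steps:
b(F) = 5 + 2*F (b(F) = 5 + (F + F) = 5 + 2*F)
l(h, V) = 2 + V (l(h, V) = (2 - V) + 2*V = 2 + V)
l(65, -12) + b(9) = (2 - 12) + (5 + 2*9) = -10 + (5 + 18) = -10 + 23 = 13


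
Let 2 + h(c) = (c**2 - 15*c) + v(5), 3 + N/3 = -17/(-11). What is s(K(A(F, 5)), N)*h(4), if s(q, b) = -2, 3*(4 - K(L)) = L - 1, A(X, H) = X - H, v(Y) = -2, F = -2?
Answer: 96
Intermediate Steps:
K(L) = 13/3 - L/3 (K(L) = 4 - (L - 1)/3 = 4 - (-1 + L)/3 = 4 + (1/3 - L/3) = 13/3 - L/3)
N = -48/11 (N = -9 + 3*(-17/(-11)) = -9 + 3*(-17*(-1/11)) = -9 + 3*(17/11) = -9 + 51/11 = -48/11 ≈ -4.3636)
h(c) = -4 + c**2 - 15*c (h(c) = -2 + ((c**2 - 15*c) - 2) = -2 + (-2 + c**2 - 15*c) = -4 + c**2 - 15*c)
s(K(A(F, 5)), N)*h(4) = -2*(-4 + 4**2 - 15*4) = -2*(-4 + 16 - 60) = -2*(-48) = 96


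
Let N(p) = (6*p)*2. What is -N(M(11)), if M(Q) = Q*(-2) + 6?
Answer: 192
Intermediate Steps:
M(Q) = 6 - 2*Q (M(Q) = -2*Q + 6 = 6 - 2*Q)
N(p) = 12*p
-N(M(11)) = -12*(6 - 2*11) = -12*(6 - 22) = -12*(-16) = -1*(-192) = 192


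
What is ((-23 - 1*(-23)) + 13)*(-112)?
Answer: -1456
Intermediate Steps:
((-23 - 1*(-23)) + 13)*(-112) = ((-23 + 23) + 13)*(-112) = (0 + 13)*(-112) = 13*(-112) = -1456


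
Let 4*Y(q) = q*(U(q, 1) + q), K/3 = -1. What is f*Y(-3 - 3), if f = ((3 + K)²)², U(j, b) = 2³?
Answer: 0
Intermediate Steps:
K = -3 (K = 3*(-1) = -3)
U(j, b) = 8
f = 0 (f = ((3 - 3)²)² = (0²)² = 0² = 0)
Y(q) = q*(8 + q)/4 (Y(q) = (q*(8 + q))/4 = q*(8 + q)/4)
f*Y(-3 - 3) = 0*((-3 - 3)*(8 + (-3 - 3))/4) = 0*((¼)*(-6)*(8 - 6)) = 0*((¼)*(-6)*2) = 0*(-3) = 0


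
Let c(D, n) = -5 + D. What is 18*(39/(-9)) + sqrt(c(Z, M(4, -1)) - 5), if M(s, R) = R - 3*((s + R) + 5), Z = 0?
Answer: -78 + I*sqrt(10) ≈ -78.0 + 3.1623*I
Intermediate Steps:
M(s, R) = -15 - 3*s - 2*R (M(s, R) = R - 3*((R + s) + 5) = R - 3*(5 + R + s) = R + (-15 - 3*R - 3*s) = -15 - 3*s - 2*R)
18*(39/(-9)) + sqrt(c(Z, M(4, -1)) - 5) = 18*(39/(-9)) + sqrt((-5 + 0) - 5) = 18*(39*(-1/9)) + sqrt(-5 - 5) = 18*(-13/3) + sqrt(-10) = -78 + I*sqrt(10)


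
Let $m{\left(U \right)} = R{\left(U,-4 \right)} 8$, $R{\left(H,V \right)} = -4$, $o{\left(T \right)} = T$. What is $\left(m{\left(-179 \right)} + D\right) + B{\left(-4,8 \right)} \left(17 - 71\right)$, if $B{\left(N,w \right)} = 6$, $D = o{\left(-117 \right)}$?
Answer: $-473$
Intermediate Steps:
$m{\left(U \right)} = -32$ ($m{\left(U \right)} = \left(-4\right) 8 = -32$)
$D = -117$
$\left(m{\left(-179 \right)} + D\right) + B{\left(-4,8 \right)} \left(17 - 71\right) = \left(-32 - 117\right) + 6 \left(17 - 71\right) = -149 + 6 \left(-54\right) = -149 - 324 = -473$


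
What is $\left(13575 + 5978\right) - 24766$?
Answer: $-5213$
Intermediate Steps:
$\left(13575 + 5978\right) - 24766 = 19553 - 24766 = -5213$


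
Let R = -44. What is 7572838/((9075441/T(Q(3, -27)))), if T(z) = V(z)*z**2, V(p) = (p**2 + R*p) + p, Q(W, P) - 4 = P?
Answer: 2027051838812/3025147 ≈ 6.7007e+5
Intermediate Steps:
Q(W, P) = 4 + P
V(p) = p**2 - 43*p (V(p) = (p**2 - 44*p) + p = p**2 - 43*p)
T(z) = z**3*(-43 + z) (T(z) = (z*(-43 + z))*z**2 = z**3*(-43 + z))
7572838/((9075441/T(Q(3, -27)))) = 7572838/((9075441/(((4 - 27)**3*(-43 + (4 - 27)))))) = 7572838/((9075441/(((-23)**3*(-43 - 23))))) = 7572838/((9075441/((-12167*(-66))))) = 7572838/((9075441/803022)) = 7572838/((9075441*(1/803022))) = 7572838/(3025147/267674) = 7572838*(267674/3025147) = 2027051838812/3025147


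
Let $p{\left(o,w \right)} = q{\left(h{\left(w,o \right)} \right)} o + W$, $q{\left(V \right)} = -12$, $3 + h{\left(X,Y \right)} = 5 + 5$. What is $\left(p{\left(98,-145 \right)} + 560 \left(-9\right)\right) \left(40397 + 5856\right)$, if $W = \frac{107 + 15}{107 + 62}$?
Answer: $- \frac{48583318646}{169} \approx -2.8748 \cdot 10^{8}$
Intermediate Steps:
$h{\left(X,Y \right)} = 7$ ($h{\left(X,Y \right)} = -3 + \left(5 + 5\right) = -3 + 10 = 7$)
$W = \frac{122}{169} \approx 0.72189$
$p{\left(o,w \right)} = \frac{122}{169} - 12 o$ ($p{\left(o,w \right)} = - 12 o + \frac{122}{169} = \frac{122}{169} - 12 o$)
$\left(p{\left(98,-145 \right)} + 560 \left(-9\right)\right) \left(40397 + 5856\right) = \left(\left(\frac{122}{169} - 1176\right) + 560 \left(-9\right)\right) \left(40397 + 5856\right) = \left(\left(\frac{122}{169} - 1176\right) - 5040\right) 46253 = \left(- \frac{198622}{169} - 5040\right) 46253 = \left(- \frac{1050382}{169}\right) 46253 = - \frac{48583318646}{169}$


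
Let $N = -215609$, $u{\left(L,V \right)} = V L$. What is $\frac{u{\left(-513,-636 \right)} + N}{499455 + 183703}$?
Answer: $\frac{110659}{683158} \approx 0.16198$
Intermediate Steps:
$u{\left(L,V \right)} = L V$
$\frac{u{\left(-513,-636 \right)} + N}{499455 + 183703} = \frac{\left(-513\right) \left(-636\right) - 215609}{499455 + 183703} = \frac{326268 - 215609}{683158} = 110659 \cdot \frac{1}{683158} = \frac{110659}{683158}$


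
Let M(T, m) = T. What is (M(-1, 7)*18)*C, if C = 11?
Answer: -198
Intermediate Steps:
(M(-1, 7)*18)*C = -1*18*11 = -18*11 = -198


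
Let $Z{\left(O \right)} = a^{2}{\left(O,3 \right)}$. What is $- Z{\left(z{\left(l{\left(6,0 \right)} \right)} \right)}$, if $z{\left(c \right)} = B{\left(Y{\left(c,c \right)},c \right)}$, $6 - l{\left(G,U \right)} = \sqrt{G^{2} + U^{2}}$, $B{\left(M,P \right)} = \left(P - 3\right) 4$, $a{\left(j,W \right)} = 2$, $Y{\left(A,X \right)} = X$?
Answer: $-4$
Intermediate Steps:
$B{\left(M,P \right)} = -12 + 4 P$ ($B{\left(M,P \right)} = \left(-3 + P\right) 4 = -12 + 4 P$)
$l{\left(G,U \right)} = 6 - \sqrt{G^{2} + U^{2}}$
$z{\left(c \right)} = -12 + 4 c$
$Z{\left(O \right)} = 4$ ($Z{\left(O \right)} = 2^{2} = 4$)
$- Z{\left(z{\left(l{\left(6,0 \right)} \right)} \right)} = \left(-1\right) 4 = -4$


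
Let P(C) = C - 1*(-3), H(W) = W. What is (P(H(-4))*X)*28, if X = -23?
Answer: 644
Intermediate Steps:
P(C) = 3 + C (P(C) = C + 3 = 3 + C)
(P(H(-4))*X)*28 = ((3 - 4)*(-23))*28 = -1*(-23)*28 = 23*28 = 644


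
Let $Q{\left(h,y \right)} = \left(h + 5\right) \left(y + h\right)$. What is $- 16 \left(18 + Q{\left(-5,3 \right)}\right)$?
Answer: $-288$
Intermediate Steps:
$Q{\left(h,y \right)} = \left(5 + h\right) \left(h + y\right)$
$- 16 \left(18 + Q{\left(-5,3 \right)}\right) = - 16 \left(18 + \left(\left(-5\right)^{2} + 5 \left(-5\right) + 5 \cdot 3 - 15\right)\right) = - 16 \left(18 + \left(25 - 25 + 15 - 15\right)\right) = - 16 \left(18 + 0\right) = \left(-16\right) 18 = -288$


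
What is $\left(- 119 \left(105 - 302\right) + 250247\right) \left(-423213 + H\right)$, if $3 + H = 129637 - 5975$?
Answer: $-81984934260$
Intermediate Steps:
$H = 123659$ ($H = -3 + \left(129637 - 5975\right) = -3 + 123662 = 123659$)
$\left(- 119 \left(105 - 302\right) + 250247\right) \left(-423213 + H\right) = \left(- 119 \left(105 - 302\right) + 250247\right) \left(-423213 + 123659\right) = \left(\left(-119\right) \left(-197\right) + 250247\right) \left(-299554\right) = \left(23443 + 250247\right) \left(-299554\right) = 273690 \left(-299554\right) = -81984934260$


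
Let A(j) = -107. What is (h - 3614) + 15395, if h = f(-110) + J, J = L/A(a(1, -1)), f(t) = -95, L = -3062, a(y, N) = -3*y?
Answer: 1253464/107 ≈ 11715.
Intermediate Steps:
J = 3062/107 (J = -3062/(-107) = -3062*(-1/107) = 3062/107 ≈ 28.617)
h = -7103/107 (h = -95 + 3062/107 = -7103/107 ≈ -66.383)
(h - 3614) + 15395 = (-7103/107 - 3614) + 15395 = -393801/107 + 15395 = 1253464/107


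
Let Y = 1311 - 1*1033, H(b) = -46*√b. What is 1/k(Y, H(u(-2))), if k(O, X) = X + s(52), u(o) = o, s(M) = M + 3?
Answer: 55/7257 + 46*I*√2/7257 ≈ 0.0075789 + 0.0089643*I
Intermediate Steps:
s(M) = 3 + M
Y = 278 (Y = 1311 - 1033 = 278)
k(O, X) = 55 + X (k(O, X) = X + (3 + 52) = X + 55 = 55 + X)
1/k(Y, H(u(-2))) = 1/(55 - 46*I*√2)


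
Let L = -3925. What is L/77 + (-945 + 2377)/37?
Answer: -34961/2849 ≈ -12.271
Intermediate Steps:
L/77 + (-945 + 2377)/37 = -3925/77 + (-945 + 2377)/37 = -3925*1/77 + 1432*(1/37) = -3925/77 + 1432/37 = -34961/2849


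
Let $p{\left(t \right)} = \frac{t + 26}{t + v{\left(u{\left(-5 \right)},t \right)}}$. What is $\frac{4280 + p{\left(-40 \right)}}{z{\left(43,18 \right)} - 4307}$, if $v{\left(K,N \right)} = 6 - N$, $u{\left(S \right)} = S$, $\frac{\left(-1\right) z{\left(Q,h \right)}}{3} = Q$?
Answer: $- \frac{12833}{13308} \approx -0.96431$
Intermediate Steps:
$z{\left(Q,h \right)} = - 3 Q$
$p{\left(t \right)} = \frac{13}{3} + \frac{t}{6}$ ($p{\left(t \right)} = \frac{t + 26}{t - \left(-6 + t\right)} = \frac{26 + t}{6} = \left(26 + t\right) \frac{1}{6} = \frac{13}{3} + \frac{t}{6}$)
$\frac{4280 + p{\left(-40 \right)}}{z{\left(43,18 \right)} - 4307} = \frac{4280 + \left(\frac{13}{3} + \frac{1}{6} \left(-40\right)\right)}{\left(-3\right) 43 - 4307} = \frac{4280 + \left(\frac{13}{3} - \frac{20}{3}\right)}{-129 - 4307} = \frac{4280 - \frac{7}{3}}{-4436} = \frac{12833}{3} \left(- \frac{1}{4436}\right) = - \frac{12833}{13308}$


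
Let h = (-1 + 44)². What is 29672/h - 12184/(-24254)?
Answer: 371096452/22422823 ≈ 16.550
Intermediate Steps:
h = 1849 (h = 43² = 1849)
29672/h - 12184/(-24254) = 29672/1849 - 12184/(-24254) = 29672*(1/1849) - 12184*(-1/24254) = 29672/1849 + 6092/12127 = 371096452/22422823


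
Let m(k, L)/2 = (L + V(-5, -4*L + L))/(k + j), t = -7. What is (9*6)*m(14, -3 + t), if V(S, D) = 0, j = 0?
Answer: -540/7 ≈ -77.143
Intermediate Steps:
m(k, L) = 2*L/k (m(k, L) = 2*((L + 0)/(k + 0)) = 2*(L/k) = 2*L/k)
(9*6)*m(14, -3 + t) = (9*6)*(2*(-3 - 7)/14) = 54*(2*(-10)*(1/14)) = 54*(-10/7) = -540/7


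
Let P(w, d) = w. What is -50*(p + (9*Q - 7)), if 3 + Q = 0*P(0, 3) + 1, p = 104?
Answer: -3950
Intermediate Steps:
Q = -2 (Q = -3 + (0*0 + 1) = -3 + (0 + 1) = -3 + 1 = -2)
-50*(p + (9*Q - 7)) = -50*(104 + (9*(-2) - 7)) = -50*(104 + (-18 - 7)) = -50*(104 - 25) = -50*79 = -3950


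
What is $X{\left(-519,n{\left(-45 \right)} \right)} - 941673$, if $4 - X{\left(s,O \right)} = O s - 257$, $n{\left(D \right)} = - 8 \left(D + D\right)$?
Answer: $-567732$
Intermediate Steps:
$n{\left(D \right)} = - 16 D$ ($n{\left(D \right)} = - 8 \cdot 2 D = - 16 D$)
$X{\left(s,O \right)} = 261 - O s$ ($X{\left(s,O \right)} = 4 - \left(O s - 257\right) = 4 - \left(-257 + O s\right) = 261 - O s$)
$X{\left(-519,n{\left(-45 \right)} \right)} - 941673 = \left(261 - \left(-16\right) \left(-45\right) \left(-519\right)\right) - 941673 = \left(261 - 720 \left(-519\right)\right) - 941673 = \left(261 + 373680\right) - 941673 = 373941 - 941673 = -567732$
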